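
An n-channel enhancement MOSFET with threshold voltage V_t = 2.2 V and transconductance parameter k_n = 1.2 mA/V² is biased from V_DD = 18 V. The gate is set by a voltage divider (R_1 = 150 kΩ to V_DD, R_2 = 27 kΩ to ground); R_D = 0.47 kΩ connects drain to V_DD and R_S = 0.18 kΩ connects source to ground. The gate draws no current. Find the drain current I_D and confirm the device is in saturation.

V_G = V_DD·R_2/(R_1+R_2) = 18×27/177 = 2.75 V.
Assume saturation: I_D = (k_n/2)(V_GS − V_t)² with V_GS = V_G − I_D·R_S = 2.75 − 0.18·I_D.
Substituting gives 0.0194·I_D² − 1.12·I_D + 0.179 = 0, with roots I_D = 0.16 or 57.3 mA.
The root I_D = 57.3 mA gives V_GS = -7.58 V ≤ V_t, so take I_D = 0.16 mA.
Then V_GS = 2.72 V and V_DS = V_DD − I_D(R_D+R_S) = 18 − 0.16×0.65 = 17.9 V.
Saturation requires V_DS ≥ V_GS − V_t = 0.517 V; 17.9 ≥ 0.517 ✓.

I_D ≈ 0.16 mA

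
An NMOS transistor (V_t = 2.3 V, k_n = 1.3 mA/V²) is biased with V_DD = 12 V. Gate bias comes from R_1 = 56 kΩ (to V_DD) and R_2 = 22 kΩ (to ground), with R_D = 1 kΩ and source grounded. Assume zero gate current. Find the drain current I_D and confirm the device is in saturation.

V_G = V_DD·R_2/(R_1+R_2) = 12×22/78 = 3.38 V. With the source grounded, V_GS = V_G = 3.38 V.
Assume saturation: I_D = (k_n/2)(V_GS − V_t)² = (1.3/2)×(3.38 − 2.3)² = 0.65×1.08² = 0.765 mA.
V_DS = V_DD − I_D·R_D = 12 − 0.765×1 = 11.2 V.
Saturation requires V_DS ≥ V_GS − V_t = 1.08 V; 11.2 ≥ 1.08 ✓.

I_D ≈ 0.76 mA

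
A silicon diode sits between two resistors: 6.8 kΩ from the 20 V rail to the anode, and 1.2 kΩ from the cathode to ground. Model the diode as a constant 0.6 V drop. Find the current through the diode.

The two resistors are in series with the diode, so KVL gives 20 = I·6.8 + 0.6 + I·1.2.
I = (20 − 0.6) / (6.8 + 1.2) kΩ = 19.4 / 8 = 2.42 mA.

I ≈ 2.4 mA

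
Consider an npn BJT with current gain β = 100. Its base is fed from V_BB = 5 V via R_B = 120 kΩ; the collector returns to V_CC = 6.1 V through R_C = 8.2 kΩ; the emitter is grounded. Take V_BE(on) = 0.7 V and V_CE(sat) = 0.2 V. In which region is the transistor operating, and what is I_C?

saturation; I_C ≈ 0.72 mA

Assume active: I_B = (5 − 0.7)/120 = 0.0358 mA, giving I_C = β·I_B = 3.58 mA.
But then V_CE = 6.1 − 3.58×8.2 = -23.3 V < V_CE(sat) = 0.2 V — impossible in the active region.
So the transistor is saturated. With V_CE = 0.2 V, I_C = (V_CC − 0.2)/R_C = 5.9/8.2 = 0.72 mA.
Check: β·I_B = 3.58 mA > I_C = 0.72 mA, confirming saturation.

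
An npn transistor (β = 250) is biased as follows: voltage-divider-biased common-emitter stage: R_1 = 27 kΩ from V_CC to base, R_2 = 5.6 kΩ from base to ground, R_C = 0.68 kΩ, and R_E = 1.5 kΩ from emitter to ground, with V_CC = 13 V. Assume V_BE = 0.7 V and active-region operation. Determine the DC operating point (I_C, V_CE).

I_C ≈ 1 mA, V_CE ≈ 11 V

Thevenize the base divider: V_Th = V_CC·R_2/(R_1+R_2) = 13×5.6/32.6 = 2.23 V, R_Th = R_1‖R_2 = 4.64 kΩ.
Base-emitter loop: V_Th = I_B·R_Th + V_BE + (β+1)I_B·R_E, so I_B = (2.23 − 0.7) / (4.64 + 251×1.5) = 0.00402 mA.
I_C = β·I_B = 250×0.00402 = 1.01 mA, and I_E = (β+1)I_B = 1.01 mA.
V_CE = V_CC − I_C·R_C − I_E·R_E = 13 − 1.01×0.68 − 1.01×1.5 = 10.8 V.
V_CE = 10.8 V > 0.2 V confirms active-region operation.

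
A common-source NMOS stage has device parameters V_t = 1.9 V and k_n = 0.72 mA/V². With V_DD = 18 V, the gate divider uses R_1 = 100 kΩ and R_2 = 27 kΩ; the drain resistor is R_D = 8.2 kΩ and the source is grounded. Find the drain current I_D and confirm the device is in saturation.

V_G = V_DD·R_2/(R_1+R_2) = 18×27/127 = 3.83 V. With the source grounded, V_GS = V_G = 3.83 V.
Assume saturation: I_D = (k_n/2)(V_GS − V_t)² = (0.72/2)×(3.83 − 1.9)² = 0.36×1.93² = 1.34 mA.
V_DS = V_DD − I_D·R_D = 18 − 1.34×8.2 = 7.04 V.
Saturation requires V_DS ≥ V_GS − V_t = 1.93 V; 7.04 ≥ 1.93 ✓.

I_D ≈ 1.3 mA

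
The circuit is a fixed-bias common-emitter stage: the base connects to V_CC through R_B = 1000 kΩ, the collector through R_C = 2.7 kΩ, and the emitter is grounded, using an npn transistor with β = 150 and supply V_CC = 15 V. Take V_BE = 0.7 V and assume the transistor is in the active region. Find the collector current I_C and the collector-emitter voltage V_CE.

Base loop: V_CC = I_B·R_B + V_BE, so I_B = (15 − 0.7)/1000 kΩ = 0.0143 mA.
In the active region I_C = β·I_B = 150 × 0.0143 = 2.15 mA.
Collector loop: V_CE = V_CC − I_C·R_C = 15 − 2.15×2.7 = 9.21 V.
Since V_CE = 9.21 V > V_CE(sat) ≈ 0.2 V, the transistor is in the active region as assumed.

I_C ≈ 2.1 mA, V_CE ≈ 9.2 V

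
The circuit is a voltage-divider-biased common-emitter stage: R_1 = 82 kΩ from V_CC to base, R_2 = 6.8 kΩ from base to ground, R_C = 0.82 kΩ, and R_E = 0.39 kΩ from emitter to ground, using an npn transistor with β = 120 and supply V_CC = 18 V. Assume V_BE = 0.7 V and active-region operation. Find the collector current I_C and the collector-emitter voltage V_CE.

Thevenize the base divider: V_Th = V_CC·R_2/(R_1+R_2) = 18×6.8/88.8 = 1.38 V, R_Th = R_1‖R_2 = 6.28 kΩ.
Base-emitter loop: V_Th = I_B·R_Th + V_BE + (β+1)I_B·R_E, so I_B = (1.38 − 0.7) / (6.28 + 121×0.39) = 0.0127 mA.
I_C = β·I_B = 120×0.0127 = 1.52 mA, and I_E = (β+1)I_B = 1.54 mA.
V_CE = V_CC − I_C·R_C − I_E·R_E = 18 − 1.52×0.82 − 1.54×0.39 = 16.2 V.
V_CE = 16.2 V > 0.2 V confirms active-region operation.

I_C ≈ 1.5 mA, V_CE ≈ 16 V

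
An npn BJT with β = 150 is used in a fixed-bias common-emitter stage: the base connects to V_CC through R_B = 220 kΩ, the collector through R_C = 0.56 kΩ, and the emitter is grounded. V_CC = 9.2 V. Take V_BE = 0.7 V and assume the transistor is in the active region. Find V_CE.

Base loop: V_CC = I_B·R_B + V_BE, so I_B = (9.2 − 0.7)/220 kΩ = 0.0386 mA.
In the active region I_C = β·I_B = 150 × 0.0386 = 5.8 mA.
Collector loop: V_CE = V_CC − I_C·R_C = 9.2 − 5.8×0.56 = 5.95 V.
Since V_CE = 5.95 V > V_CE(sat) ≈ 0.2 V, the transistor is in the active region as assumed.

V_CE ≈ 6 V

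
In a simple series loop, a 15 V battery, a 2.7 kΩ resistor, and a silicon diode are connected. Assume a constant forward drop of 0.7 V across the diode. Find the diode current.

I ≈ 5.3 mA

KVL around the loop: 15 = V_D + I·R = 0.7 + I × 2.7 kΩ.
So I = (15 − 0.7) / 2.7 kΩ = 14.3 / 2.7 = 5.3 mA.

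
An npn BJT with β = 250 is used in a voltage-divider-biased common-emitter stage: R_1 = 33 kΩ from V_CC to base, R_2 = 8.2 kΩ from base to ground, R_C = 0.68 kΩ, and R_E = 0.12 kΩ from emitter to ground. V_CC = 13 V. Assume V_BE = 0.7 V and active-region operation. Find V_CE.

Thevenize the base divider: V_Th = V_CC·R_2/(R_1+R_2) = 13×8.2/41.2 = 2.59 V, R_Th = R_1‖R_2 = 6.57 kΩ.
Base-emitter loop: V_Th = I_B·R_Th + V_BE + (β+1)I_B·R_E, so I_B = (2.59 − 0.7) / (6.57 + 251×0.12) = 0.0514 mA.
I_C = β·I_B = 250×0.0514 = 12.9 mA, and I_E = (β+1)I_B = 12.9 mA.
V_CE = V_CC − I_C·R_C − I_E·R_E = 13 − 12.9×0.68 − 12.9×0.12 = 2.71 V.
V_CE = 2.71 V > 0.2 V confirms active-region operation.

V_CE ≈ 2.7 V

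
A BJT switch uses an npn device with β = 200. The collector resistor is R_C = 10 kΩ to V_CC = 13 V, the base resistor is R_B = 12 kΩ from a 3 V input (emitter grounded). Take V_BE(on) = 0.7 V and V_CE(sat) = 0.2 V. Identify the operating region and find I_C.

Assume active: I_B = (3 − 0.7)/12 = 0.192 mA, giving I_C = β·I_B = 38.3 mA.
But then V_CE = 13 − 38.3×10 = -370 V < V_CE(sat) = 0.2 V — impossible in the active region.
So the transistor is saturated. With V_CE = 0.2 V, I_C = (V_CC − 0.2)/R_C = 12.8/10 = 1.28 mA.
Check: β·I_B = 38.3 mA > I_C = 1.28 mA, confirming saturation.

saturation; I_C ≈ 1.3 mA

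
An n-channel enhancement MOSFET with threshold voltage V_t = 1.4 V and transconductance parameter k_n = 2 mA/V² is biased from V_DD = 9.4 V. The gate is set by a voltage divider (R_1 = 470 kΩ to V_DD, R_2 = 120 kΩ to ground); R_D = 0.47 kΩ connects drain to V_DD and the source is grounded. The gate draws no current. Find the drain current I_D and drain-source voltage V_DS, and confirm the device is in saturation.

I_D ≈ 0.26 mA, V_DS ≈ 9.3 V

V_G = V_DD·R_2/(R_1+R_2) = 9.4×120/590 = 1.91 V. With the source grounded, V_GS = V_G = 1.91 V.
Assume saturation: I_D = (k_n/2)(V_GS − V_t)² = (2/2)×(1.91 − 1.4)² = 1×0.512² = 0.262 mA.
V_DS = V_DD − I_D·R_D = 9.4 − 0.262×0.47 = 9.28 V.
Saturation requires V_DS ≥ V_GS − V_t = 0.512 V; 9.28 ≥ 0.512 ✓.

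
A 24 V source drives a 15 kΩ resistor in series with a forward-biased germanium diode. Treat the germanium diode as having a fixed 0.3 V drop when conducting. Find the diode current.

KVL around the loop: 24 = V_D + I·R = 0.3 + I × 15 kΩ.
So I = (24 − 0.3) / 15 kΩ = 23.7 / 15 = 1.58 mA.

I ≈ 1.6 mA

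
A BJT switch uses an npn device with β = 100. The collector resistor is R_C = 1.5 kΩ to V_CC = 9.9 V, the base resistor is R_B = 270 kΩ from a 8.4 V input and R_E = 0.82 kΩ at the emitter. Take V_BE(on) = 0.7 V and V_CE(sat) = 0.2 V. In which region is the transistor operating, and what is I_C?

Assume active. Base-emitter loop: I_B = (V_BB − V_BE)/(R_B + (β+1)R_E) = (8.4 − 0.7)/(270 + 101×0.82) = 0.0218 mA.
I_C = β·I_B = 100×0.0218 = 2.18 mA.
V_CE = V_CC − I_C·R_C − I_E·R_E = 9.9 − 2.18×1.5 − 2.2×0.82 = 4.82 V > V_CE(sat), so the active-region assumption holds.

active; I_C ≈ 2.2 mA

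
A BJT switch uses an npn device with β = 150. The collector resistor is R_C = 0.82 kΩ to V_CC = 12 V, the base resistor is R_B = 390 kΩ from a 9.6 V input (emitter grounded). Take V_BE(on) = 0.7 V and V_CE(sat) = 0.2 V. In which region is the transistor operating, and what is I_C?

active; I_C ≈ 3.4 mA

Assume active. Base-emitter loop: I_B = (V_BB − V_BE)/R_B = (9.6 − 0.7)/390 = 0.0228 mA.
I_C = β·I_B = 150×0.0228 = 3.42 mA.
V_CE = V_CC − I_C·R_C = 12 − 3.42×0.82 = 9.19 V > V_CE(sat), so the active-region assumption holds.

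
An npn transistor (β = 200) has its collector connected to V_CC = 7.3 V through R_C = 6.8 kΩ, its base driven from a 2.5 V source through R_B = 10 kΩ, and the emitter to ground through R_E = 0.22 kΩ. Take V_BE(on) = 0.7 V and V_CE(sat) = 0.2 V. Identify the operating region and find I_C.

saturation; I_C ≈ 1 mA

Assume active: I_B = (2.5 − 0.7)/(10 + 201×0.22) = 0.0332 mA, I_C = β·I_B = 6.64 mA.
Then V_CE = 7.3 − 6.64×6.8 − 6.67×0.22 = -39.3 V < 0.2 V — the active assumption fails.
Re-solve with V_CE = 0.2 V. KCL at the emitter: V_E/R_E = (V_BB−0.7−V_E)/R_B + (V_CC−0.2−V_E)/R_C, giving V_E = 0.255 V.
I_C = (V_CC − 0.2 − V_E)/R_C = (7.1 − 0.255)/6.8 = 1.01 mA.
Check: I_B = (1.8 − 0.255)/10 = 0.154 mA, and β·I_B = 30.9 mA > I_C, confirming saturation.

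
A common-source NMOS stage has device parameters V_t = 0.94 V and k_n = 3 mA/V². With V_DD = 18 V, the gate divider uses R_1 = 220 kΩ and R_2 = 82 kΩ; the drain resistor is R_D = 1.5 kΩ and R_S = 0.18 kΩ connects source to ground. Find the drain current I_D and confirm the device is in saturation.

I_D ≈ 8.6 mA

V_G = V_DD·R_2/(R_1+R_2) = 18×82/302 = 4.89 V.
Assume saturation: I_D = (k_n/2)(V_GS − V_t)² with V_GS = V_G − I_D·R_S = 4.89 − 0.18·I_D.
Substituting gives 0.0486·I_D² − 3.13·I_D + 23.4 = 0, with roots I_D = 8.62 or 55.8 mA.
The root I_D = 55.8 mA gives V_GS = -5.16 V ≤ V_t, so take I_D = 8.62 mA.
Then V_GS = 3.34 V and V_DS = V_DD − I_D(R_D+R_S) = 18 − 8.62×1.68 = 3.53 V.
Saturation requires V_DS ≥ V_GS − V_t = 2.4 V; 3.53 ≥ 2.4 ✓.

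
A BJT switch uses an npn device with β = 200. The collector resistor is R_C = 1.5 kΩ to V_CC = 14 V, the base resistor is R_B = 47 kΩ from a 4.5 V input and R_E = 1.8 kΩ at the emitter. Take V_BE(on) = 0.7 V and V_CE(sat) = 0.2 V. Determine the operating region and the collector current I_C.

Assume active. Base-emitter loop: I_B = (V_BB − V_BE)/(R_B + (β+1)R_E) = (4.5 − 0.7)/(47 + 201×1.8) = 0.0093 mA.
I_C = β·I_B = 200×0.0093 = 1.86 mA.
V_CE = V_CC − I_C·R_C − I_E·R_E = 14 − 1.86×1.5 − 1.87×1.8 = 7.85 V > V_CE(sat), so the active-region assumption holds.

active; I_C ≈ 1.9 mA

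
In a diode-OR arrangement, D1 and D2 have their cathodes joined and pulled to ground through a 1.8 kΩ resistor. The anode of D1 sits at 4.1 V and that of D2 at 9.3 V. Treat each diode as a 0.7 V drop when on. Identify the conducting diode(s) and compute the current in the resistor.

Only D2 conducts; I_R ≈ 4.8 mA

Assume both conduct. Then node N would need to be at both 4.1−0.7 = 3.4 V and 9.3−0.7 = 8.6 V, which is impossible.
Assume only D2 conducts: V_N = 9.3 − 0.7 = 8.6 V, so I_R = 8.6/1.8 = 4.78 mA.
Check D1: its anode-to-cathode voltage is 4.1 − 8.6 = -4.5 V < 0.7 V, so it is off. The assumption is consistent.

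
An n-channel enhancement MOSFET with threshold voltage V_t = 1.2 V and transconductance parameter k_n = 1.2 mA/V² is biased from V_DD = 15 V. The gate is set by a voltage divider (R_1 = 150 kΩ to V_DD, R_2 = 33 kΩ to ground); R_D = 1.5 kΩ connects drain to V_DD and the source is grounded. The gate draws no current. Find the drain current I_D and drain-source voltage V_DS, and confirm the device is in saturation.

I_D ≈ 1.4 mA, V_DS ≈ 13 V

V_G = V_DD·R_2/(R_1+R_2) = 15×33/183 = 2.7 V. With the source grounded, V_GS = V_G = 2.7 V.
Assume saturation: I_D = (k_n/2)(V_GS − V_t)² = (1.2/2)×(2.7 − 1.2)² = 0.6×1.5² = 1.36 mA.
V_DS = V_DD − I_D·R_D = 15 − 1.36×1.5 = 13 V.
Saturation requires V_DS ≥ V_GS − V_t = 1.5 V; 13 ≥ 1.5 ✓.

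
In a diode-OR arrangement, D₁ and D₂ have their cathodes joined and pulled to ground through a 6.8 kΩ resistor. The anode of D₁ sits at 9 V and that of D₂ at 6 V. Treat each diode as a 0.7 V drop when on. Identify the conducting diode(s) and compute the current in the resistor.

Only D₁ conducts; I_R ≈ 1.2 mA

Assume both conduct. Then node N would need to be at both 9−0.7 = 8.3 V and 6−0.7 = 5.3 V, which is impossible.
Assume only D₁ conducts: V_N = 9 − 0.7 = 8.3 V, so I_R = 8.3/6.8 = 1.22 mA.
Check D₂: its anode-to-cathode voltage is 6 − 8.3 = -2.3 V < 0.7 V, so it is off. The assumption is consistent.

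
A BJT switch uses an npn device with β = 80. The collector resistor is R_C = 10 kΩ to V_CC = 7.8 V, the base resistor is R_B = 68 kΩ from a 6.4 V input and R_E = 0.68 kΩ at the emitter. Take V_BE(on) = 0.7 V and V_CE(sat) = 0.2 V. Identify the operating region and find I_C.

Assume active: I_B = (6.4 − 0.7)/(68 + 81×0.68) = 0.0463 mA, I_C = β·I_B = 3.7 mA.
Then V_CE = 7.8 − 3.7×10 − 3.75×0.68 = -31.8 V < 0.2 V — the active assumption fails.
Re-solve with V_CE = 0.2 V. KCL at the emitter: V_E/R_E = (V_BB−0.7−V_E)/R_B + (V_CC−0.2−V_E)/R_C, giving V_E = 0.532 V.
I_C = (V_CC − 0.2 − V_E)/R_C = (7.6 − 0.532)/10 = 0.707 mA.
Check: I_B = (5.7 − 0.532)/68 = 0.076 mA, and β·I_B = 6.08 mA > I_C, confirming saturation.

saturation; I_C ≈ 0.71 mA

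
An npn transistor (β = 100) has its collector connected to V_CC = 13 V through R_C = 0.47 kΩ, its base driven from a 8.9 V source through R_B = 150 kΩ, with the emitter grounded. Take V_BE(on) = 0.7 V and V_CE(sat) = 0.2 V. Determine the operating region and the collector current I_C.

active; I_C ≈ 5.5 mA

Assume active. Base-emitter loop: I_B = (V_BB − V_BE)/R_B = (8.9 − 0.7)/150 = 0.0547 mA.
I_C = β·I_B = 100×0.0547 = 5.47 mA.
V_CE = V_CC − I_C·R_C = 13 − 5.47×0.47 = 10.4 V > V_CE(sat), so the active-region assumption holds.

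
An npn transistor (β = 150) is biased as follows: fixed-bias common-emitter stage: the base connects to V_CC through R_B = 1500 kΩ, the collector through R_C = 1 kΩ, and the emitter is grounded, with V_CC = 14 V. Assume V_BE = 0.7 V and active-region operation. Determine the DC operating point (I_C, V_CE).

I_C ≈ 1.3 mA, V_CE ≈ 13 V

Base loop: V_CC = I_B·R_B + V_BE, so I_B = (14 − 0.7)/1500 kΩ = 0.00887 mA.
In the active region I_C = β·I_B = 150 × 0.00887 = 1.33 mA.
Collector loop: V_CE = V_CC − I_C·R_C = 14 − 1.33×1 = 12.7 V.
Since V_CE = 12.7 V > V_CE(sat) ≈ 0.2 V, the transistor is in the active region as assumed.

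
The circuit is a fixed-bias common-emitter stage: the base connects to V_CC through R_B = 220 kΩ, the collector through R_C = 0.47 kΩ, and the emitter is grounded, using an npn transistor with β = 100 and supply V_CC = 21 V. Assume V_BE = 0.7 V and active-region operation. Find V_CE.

V_CE ≈ 17 V

Base loop: V_CC = I_B·R_B + V_BE, so I_B = (21 − 0.7)/220 kΩ = 0.0923 mA.
In the active region I_C = β·I_B = 100 × 0.0923 = 9.23 mA.
Collector loop: V_CE = V_CC − I_C·R_C = 21 − 9.23×0.47 = 16.7 V.
Since V_CE = 16.7 V > V_CE(sat) ≈ 0.2 V, the transistor is in the active region as assumed.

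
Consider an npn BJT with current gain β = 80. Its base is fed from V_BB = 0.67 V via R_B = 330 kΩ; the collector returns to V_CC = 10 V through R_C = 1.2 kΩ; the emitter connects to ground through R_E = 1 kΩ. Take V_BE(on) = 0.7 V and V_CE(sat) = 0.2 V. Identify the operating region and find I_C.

cutoff; I_C ≈ 0

V_BB = 0.67 V ≤ V_BE(on) = 0.7 V, so the base-emitter junction is not forward biased.
The transistor is in cutoff: I_B = I_C = 0.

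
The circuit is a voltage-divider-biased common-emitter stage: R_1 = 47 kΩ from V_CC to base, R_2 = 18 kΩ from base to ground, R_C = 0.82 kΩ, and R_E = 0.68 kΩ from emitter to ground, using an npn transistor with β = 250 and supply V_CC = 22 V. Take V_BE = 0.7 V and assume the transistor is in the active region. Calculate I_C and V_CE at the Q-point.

I_C ≈ 7.3 mA, V_CE ≈ 11 V

Thevenize the base divider: V_Th = V_CC·R_2/(R_1+R_2) = 22×18/65 = 6.09 V, R_Th = R_1‖R_2 = 13 kΩ.
Base-emitter loop: V_Th = I_B·R_Th + V_BE + (β+1)I_B·R_E, so I_B = (6.09 − 0.7) / (13 + 251×0.68) = 0.0294 mA.
I_C = β·I_B = 250×0.0294 = 7.34 mA, and I_E = (β+1)I_B = 7.37 mA.
V_CE = V_CC − I_C·R_C − I_E·R_E = 22 − 7.34×0.82 − 7.37×0.68 = 11 V.
V_CE = 11 V > 0.2 V confirms active-region operation.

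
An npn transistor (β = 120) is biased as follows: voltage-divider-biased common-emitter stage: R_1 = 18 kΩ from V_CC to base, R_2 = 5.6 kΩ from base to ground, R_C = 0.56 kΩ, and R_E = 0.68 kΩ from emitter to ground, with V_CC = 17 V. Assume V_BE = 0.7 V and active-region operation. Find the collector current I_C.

I_C ≈ 4.6 mA

Thevenize the base divider: V_Th = V_CC·R_2/(R_1+R_2) = 17×5.6/23.6 = 4.03 V, R_Th = R_1‖R_2 = 4.27 kΩ.
Base-emitter loop: V_Th = I_B·R_Th + V_BE + (β+1)I_B·R_E, so I_B = (4.03 − 0.7) / (4.27 + 121×0.68) = 0.0385 mA.
I_C = β·I_B = 120×0.0385 = 4.62 mA, and I_E = (β+1)I_B = 4.66 mA.
V_CE = V_CC − I_C·R_C − I_E·R_E = 17 − 4.62×0.56 − 4.66×0.68 = 11.2 V.
V_CE = 11.2 V > 0.2 V confirms active-region operation.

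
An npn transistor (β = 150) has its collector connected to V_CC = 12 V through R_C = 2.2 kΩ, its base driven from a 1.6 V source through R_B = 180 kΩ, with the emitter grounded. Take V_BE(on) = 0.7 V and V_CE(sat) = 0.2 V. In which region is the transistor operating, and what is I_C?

active; I_C ≈ 0.75 mA

Assume active. Base-emitter loop: I_B = (V_BB − V_BE)/R_B = (1.6 − 0.7)/180 = 0.005 mA.
I_C = β·I_B = 150×0.005 = 0.75 mA.
V_CE = V_CC − I_C·R_C = 12 − 0.75×2.2 = 10.3 V > V_CE(sat), so the active-region assumption holds.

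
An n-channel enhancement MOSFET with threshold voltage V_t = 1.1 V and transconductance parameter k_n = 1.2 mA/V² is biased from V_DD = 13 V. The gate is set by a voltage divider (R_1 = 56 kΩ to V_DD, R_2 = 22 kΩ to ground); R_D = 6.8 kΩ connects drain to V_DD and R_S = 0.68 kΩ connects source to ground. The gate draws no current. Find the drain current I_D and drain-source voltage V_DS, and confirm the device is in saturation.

I_D ≈ 1.5 mA, V_DS ≈ 2 V

V_G = V_DD·R_2/(R_1+R_2) = 13×22/78 = 3.67 V.
Assume saturation: I_D = (k_n/2)(V_GS − V_t)² with V_GS = V_G − I_D·R_S = 3.67 − 0.68·I_D.
Substituting gives 0.277·I_D² − 3.09·I_D + 3.95 = 0, with roots I_D = 1.47 or 9.68 mA.
The root I_D = 9.68 mA gives V_GS = -2.92 V ≤ V_t, so take I_D = 1.47 mA.
Then V_GS = 2.67 V and V_DS = V_DD − I_D(R_D+R_S) = 13 − 1.47×7.48 = 1.99 V.
Saturation requires V_DS ≥ V_GS − V_t = 1.57 V; 1.99 ≥ 1.57 ✓.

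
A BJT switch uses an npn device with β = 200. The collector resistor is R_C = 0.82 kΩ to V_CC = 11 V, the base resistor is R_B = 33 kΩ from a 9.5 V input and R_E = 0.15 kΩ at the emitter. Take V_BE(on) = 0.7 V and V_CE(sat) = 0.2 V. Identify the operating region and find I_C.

saturation; I_C ≈ 11 mA

Assume active: I_B = (9.5 − 0.7)/(33 + 201×0.15) = 0.139 mA, I_C = β·I_B = 27.9 mA.
Then V_CE = 11 − 27.9×0.82 − 28×0.15 = -16.1 V < 0.2 V — the active assumption fails.
Re-solve with V_CE = 0.2 V. KCL at the emitter: V_E/R_E = (V_BB−0.7−V_E)/R_B + (V_CC−0.2−V_E)/R_C, giving V_E = 1.7 V.
I_C = (V_CC − 0.2 − V_E)/R_C = (10.8 − 1.7)/0.82 = 11.1 mA.
Check: I_B = (8.8 − 1.7)/33 = 0.215 mA, and β·I_B = 43 mA > I_C, confirming saturation.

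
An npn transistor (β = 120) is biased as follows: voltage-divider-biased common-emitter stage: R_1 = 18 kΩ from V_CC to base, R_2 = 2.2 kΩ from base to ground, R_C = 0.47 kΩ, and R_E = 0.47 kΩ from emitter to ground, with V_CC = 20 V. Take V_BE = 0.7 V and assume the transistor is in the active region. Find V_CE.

Thevenize the base divider: V_Th = V_CC·R_2/(R_1+R_2) = 20×2.2/20.2 = 2.18 V, R_Th = R_1‖R_2 = 1.96 kΩ.
Base-emitter loop: V_Th = I_B·R_Th + V_BE + (β+1)I_B·R_E, so I_B = (2.18 − 0.7) / (1.96 + 121×0.47) = 0.0251 mA.
I_C = β·I_B = 120×0.0251 = 3.02 mA, and I_E = (β+1)I_B = 3.04 mA.
V_CE = V_CC − I_C·R_C − I_E·R_E = 20 − 3.02×0.47 − 3.04×0.47 = 17.2 V.
V_CE = 17.2 V > 0.2 V confirms active-region operation.

V_CE ≈ 17 V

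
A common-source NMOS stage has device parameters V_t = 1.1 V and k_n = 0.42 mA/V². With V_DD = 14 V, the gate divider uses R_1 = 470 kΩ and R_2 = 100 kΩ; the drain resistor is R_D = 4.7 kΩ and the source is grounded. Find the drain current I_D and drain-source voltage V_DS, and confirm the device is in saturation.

I_D ≈ 0.39 mA, V_DS ≈ 12 V

V_G = V_DD·R_2/(R_1+R_2) = 14×100/570 = 2.46 V. With the source grounded, V_GS = V_G = 2.46 V.
Assume saturation: I_D = (k_n/2)(V_GS − V_t)² = (0.42/2)×(2.46 − 1.1)² = 0.21×1.36² = 0.386 mA.
V_DS = V_DD − I_D·R_D = 14 − 0.386×4.7 = 12.2 V.
Saturation requires V_DS ≥ V_GS − V_t = 1.36 V; 12.2 ≥ 1.36 ✓.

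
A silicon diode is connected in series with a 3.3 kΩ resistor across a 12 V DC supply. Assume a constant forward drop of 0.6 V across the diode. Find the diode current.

KVL around the loop: 12 = V_D + I·R = 0.6 + I × 3.3 kΩ.
So I = (12 − 0.6) / 3.3 kΩ = 11.4 / 3.3 = 3.45 mA.

I ≈ 3.5 mA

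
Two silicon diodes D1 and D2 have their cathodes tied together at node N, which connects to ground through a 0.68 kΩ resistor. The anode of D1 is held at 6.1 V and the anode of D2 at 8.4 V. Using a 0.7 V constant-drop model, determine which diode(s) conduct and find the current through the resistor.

Assume both conduct. Then node N would need to be at both 6.1−0.7 = 5.4 V and 8.4−0.7 = 7.7 V, which is impossible.
Assume only D2 conducts: V_N = 8.4 − 0.7 = 7.7 V, so I_R = 7.7/0.68 = 11.3 mA.
Check D1: its anode-to-cathode voltage is 6.1 − 7.7 = -1.6 V < 0.7 V, so it is off. The assumption is consistent.

Only D2 conducts; I_R ≈ 11 mA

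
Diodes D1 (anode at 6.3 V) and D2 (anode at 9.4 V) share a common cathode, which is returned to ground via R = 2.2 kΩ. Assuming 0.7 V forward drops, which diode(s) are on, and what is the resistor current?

Assume both conduct. Then node N would need to be at both 6.3−0.7 = 5.6 V and 9.4−0.7 = 8.7 V, which is impossible.
Assume only D2 conducts: V_N = 9.4 − 0.7 = 8.7 V, so I_R = 8.7/2.2 = 3.95 mA.
Check D1: its anode-to-cathode voltage is 6.3 − 8.7 = -2.4 V < 0.7 V, so it is off. The assumption is consistent.

Only D2 conducts; I_R ≈ 4 mA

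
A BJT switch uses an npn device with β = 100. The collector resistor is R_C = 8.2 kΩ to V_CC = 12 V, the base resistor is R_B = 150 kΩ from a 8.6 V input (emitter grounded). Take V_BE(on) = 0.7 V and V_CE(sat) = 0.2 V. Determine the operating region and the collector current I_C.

Assume active: I_B = (8.6 − 0.7)/150 = 0.0527 mA, giving I_C = β·I_B = 5.27 mA.
But then V_CE = 12 − 5.27×8.2 = -31.2 V < V_CE(sat) = 0.2 V — impossible in the active region.
So the transistor is saturated. With V_CE = 0.2 V, I_C = (V_CC − 0.2)/R_C = 11.8/8.2 = 1.44 mA.
Check: β·I_B = 5.27 mA > I_C = 1.44 mA, confirming saturation.

saturation; I_C ≈ 1.4 mA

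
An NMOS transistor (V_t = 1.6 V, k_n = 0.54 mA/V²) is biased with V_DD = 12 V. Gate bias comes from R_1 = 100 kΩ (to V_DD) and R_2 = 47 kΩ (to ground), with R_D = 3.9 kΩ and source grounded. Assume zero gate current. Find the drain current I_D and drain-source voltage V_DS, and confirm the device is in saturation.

V_G = V_DD·R_2/(R_1+R_2) = 12×47/147 = 3.84 V. With the source grounded, V_GS = V_G = 3.84 V.
Assume saturation: I_D = (k_n/2)(V_GS − V_t)² = (0.54/2)×(3.84 − 1.6)² = 0.27×2.24² = 1.35 mA.
V_DS = V_DD − I_D·R_D = 12 − 1.35×3.9 = 6.73 V.
Saturation requires V_DS ≥ V_GS − V_t = 2.24 V; 6.73 ≥ 2.24 ✓.

I_D ≈ 1.4 mA, V_DS ≈ 6.7 V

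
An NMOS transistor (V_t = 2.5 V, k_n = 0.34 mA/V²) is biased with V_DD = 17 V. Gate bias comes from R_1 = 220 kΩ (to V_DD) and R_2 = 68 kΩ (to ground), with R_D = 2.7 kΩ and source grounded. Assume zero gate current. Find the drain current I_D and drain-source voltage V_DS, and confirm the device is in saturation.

V_G = V_DD·R_2/(R_1+R_2) = 17×68/288 = 4.01 V. With the source grounded, V_GS = V_G = 4.01 V.
Assume saturation: I_D = (k_n/2)(V_GS − V_t)² = (0.34/2)×(4.01 − 2.5)² = 0.17×1.51² = 0.39 mA.
V_DS = V_DD − I_D·R_D = 17 − 0.39×2.7 = 15.9 V.
Saturation requires V_DS ≥ V_GS − V_t = 1.51 V; 15.9 ≥ 1.51 ✓.

I_D ≈ 0.39 mA, V_DS ≈ 16 V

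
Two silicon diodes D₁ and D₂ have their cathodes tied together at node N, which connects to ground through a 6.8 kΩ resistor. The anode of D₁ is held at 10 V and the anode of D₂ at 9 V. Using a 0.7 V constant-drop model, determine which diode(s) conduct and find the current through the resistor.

Assume both conduct. Then node N would need to be at both 10−0.7 = 9.3 V and 9−0.7 = 8.3 V, which is impossible.
Assume only D₁ conducts: V_N = 10 − 0.7 = 9.3 V, so I_R = 9.3/6.8 = 1.37 mA.
Check D₂: its anode-to-cathode voltage is 9 − 9.3 = -0.3 V < 0.7 V, so it is off. The assumption is consistent.

Only D₁ conducts; I_R ≈ 1.4 mA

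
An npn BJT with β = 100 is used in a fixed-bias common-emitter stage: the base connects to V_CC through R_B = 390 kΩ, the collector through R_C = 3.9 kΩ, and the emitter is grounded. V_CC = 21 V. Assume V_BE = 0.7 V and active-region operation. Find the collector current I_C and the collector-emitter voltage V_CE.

I_C ≈ 5.2 mA, V_CE ≈ 0.7 V

Base loop: V_CC = I_B·R_B + V_BE, so I_B = (21 − 0.7)/390 kΩ = 0.0521 mA.
In the active region I_C = β·I_B = 100 × 0.0521 = 5.21 mA.
Collector loop: V_CE = V_CC − I_C·R_C = 21 − 5.21×3.9 = 0.7 V.
Since V_CE = 0.7 V > V_CE(sat) ≈ 0.2 V, the transistor is in the active region as assumed.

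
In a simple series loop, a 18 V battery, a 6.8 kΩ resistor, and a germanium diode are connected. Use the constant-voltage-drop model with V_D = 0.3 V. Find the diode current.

KVL around the loop: 18 = V_D + I·R = 0.3 + I × 6.8 kΩ.
So I = (18 − 0.3) / 6.8 kΩ = 17.7 / 6.8 = 2.6 mA.

I ≈ 2.6 mA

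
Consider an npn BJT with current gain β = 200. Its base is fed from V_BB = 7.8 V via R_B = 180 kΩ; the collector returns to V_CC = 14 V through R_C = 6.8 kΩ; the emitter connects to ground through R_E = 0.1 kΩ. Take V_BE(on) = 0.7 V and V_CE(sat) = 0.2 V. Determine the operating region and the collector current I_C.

saturation; I_C ≈ 2 mA

Assume active: I_B = (7.8 − 0.7)/(180 + 201×0.1) = 0.0355 mA, I_C = β·I_B = 7.1 mA.
Then V_CE = 14 − 7.1×6.8 − 7.13×0.1 = -35 V < 0.2 V — the active assumption fails.
Re-solve with V_CE = 0.2 V. KCL at the emitter: V_E/R_E = (V_BB−0.7−V_E)/R_B + (V_CC−0.2−V_E)/R_C, giving V_E = 0.204 V.
I_C = (V_CC − 0.2 − V_E)/R_C = (13.8 − 0.204)/6.8 = 2 mA.
Check: I_B = (7.1 − 0.204)/180 = 0.0383 mA, and β·I_B = 7.66 mA > I_C, confirming saturation.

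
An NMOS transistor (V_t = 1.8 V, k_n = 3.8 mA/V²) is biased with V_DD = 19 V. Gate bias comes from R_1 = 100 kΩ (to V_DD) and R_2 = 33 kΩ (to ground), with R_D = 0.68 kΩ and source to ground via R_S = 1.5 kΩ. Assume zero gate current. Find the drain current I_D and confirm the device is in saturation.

I_D ≈ 1.4 mA

V_G = V_DD·R_2/(R_1+R_2) = 19×33/133 = 4.71 V.
Assume saturation: I_D = (k_n/2)(V_GS − V_t)² with V_GS = V_G − I_D·R_S = 4.71 − 1.5·I_D.
Substituting gives 4.27·I_D² − 17.6·I_D + 16.1 = 0, with roots I_D = 1.38 or 2.74 mA.
The root I_D = 2.74 mA gives V_GS = 0.598 V ≤ V_t, so take I_D = 1.38 mA.
Then V_GS = 2.65 V and V_DS = V_DD − I_D(R_D+R_S) = 19 − 1.38×2.18 = 16 V.
Saturation requires V_DS ≥ V_GS − V_t = 0.851 V; 16 ≥ 0.851 ✓.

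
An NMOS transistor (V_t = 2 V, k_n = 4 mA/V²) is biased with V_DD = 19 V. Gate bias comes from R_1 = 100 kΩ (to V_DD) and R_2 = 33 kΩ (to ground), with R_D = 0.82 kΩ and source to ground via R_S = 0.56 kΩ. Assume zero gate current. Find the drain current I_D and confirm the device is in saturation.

V_G = V_DD·R_2/(R_1+R_2) = 19×33/133 = 4.71 V.
Assume saturation: I_D = (k_n/2)(V_GS − V_t)² with V_GS = V_G − I_D·R_S = 4.71 − 0.56·I_D.
Substituting gives 0.627·I_D² − 7.08·I_D + 14.7 = 0, with roots I_D = 2.75 or 8.54 mA.
The root I_D = 8.54 mA gives V_GS = -0.0659 V ≤ V_t, so take I_D = 2.75 mA.
Then V_GS = 3.17 V and V_DS = V_DD − I_D(R_D+R_S) = 19 − 2.75×1.38 = 15.2 V.
Saturation requires V_DS ≥ V_GS − V_t = 1.17 V; 15.2 ≥ 1.17 ✓.

I_D ≈ 2.8 mA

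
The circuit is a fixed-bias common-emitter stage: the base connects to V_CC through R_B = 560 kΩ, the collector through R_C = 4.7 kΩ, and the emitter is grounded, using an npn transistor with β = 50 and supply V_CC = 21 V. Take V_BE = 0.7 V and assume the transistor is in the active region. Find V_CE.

V_CE ≈ 12 V

Base loop: V_CC = I_B·R_B + V_BE, so I_B = (21 − 0.7)/560 kΩ = 0.0363 mA.
In the active region I_C = β·I_B = 50 × 0.0363 = 1.81 mA.
Collector loop: V_CE = V_CC − I_C·R_C = 21 − 1.81×4.7 = 12.5 V.
Since V_CE = 12.5 V > V_CE(sat) ≈ 0.2 V, the transistor is in the active region as assumed.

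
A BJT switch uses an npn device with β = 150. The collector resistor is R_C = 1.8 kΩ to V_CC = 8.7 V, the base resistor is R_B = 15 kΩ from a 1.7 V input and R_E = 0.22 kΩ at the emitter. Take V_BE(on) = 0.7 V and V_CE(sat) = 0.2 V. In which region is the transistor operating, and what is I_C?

Assume active. Base-emitter loop: I_B = (V_BB − V_BE)/(R_B + (β+1)R_E) = (1.7 − 0.7)/(15 + 151×0.22) = 0.0207 mA.
I_C = β·I_B = 150×0.0207 = 3.11 mA.
V_CE = V_CC − I_C·R_C − I_E·R_E = 8.7 − 3.11×1.8 − 3.13×0.22 = 2.41 V > V_CE(sat), so the active-region assumption holds.

active; I_C ≈ 3.1 mA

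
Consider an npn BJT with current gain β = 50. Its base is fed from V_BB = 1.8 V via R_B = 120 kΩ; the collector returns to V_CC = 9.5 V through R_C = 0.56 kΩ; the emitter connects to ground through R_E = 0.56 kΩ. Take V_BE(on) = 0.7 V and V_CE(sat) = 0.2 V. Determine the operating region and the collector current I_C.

active; I_C ≈ 0.37 mA

Assume active. Base-emitter loop: I_B = (V_BB − V_BE)/(R_B + (β+1)R_E) = (1.8 − 0.7)/(120 + 51×0.56) = 0.0074 mA.
I_C = β·I_B = 50×0.0074 = 0.37 mA.
V_CE = V_CC − I_C·R_C − I_E·R_E = 9.5 − 0.37×0.56 − 0.378×0.56 = 9.08 V > V_CE(sat), so the active-region assumption holds.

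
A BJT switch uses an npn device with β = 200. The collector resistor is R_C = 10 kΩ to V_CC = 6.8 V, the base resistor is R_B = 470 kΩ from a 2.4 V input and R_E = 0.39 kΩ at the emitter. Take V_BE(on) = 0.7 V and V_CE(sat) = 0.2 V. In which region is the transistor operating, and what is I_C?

Assume active. Base-emitter loop: I_B = (V_BB − V_BE)/(R_B + (β+1)R_E) = (2.4 − 0.7)/(470 + 201×0.39) = 0.0031 mA.
I_C = β·I_B = 200×0.0031 = 0.62 mA.
V_CE = V_CC − I_C·R_C − I_E·R_E = 6.8 − 0.62×10 − 0.623×0.39 = 0.357 V > V_CE(sat), so the active-region assumption holds.

active; I_C ≈ 0.62 mA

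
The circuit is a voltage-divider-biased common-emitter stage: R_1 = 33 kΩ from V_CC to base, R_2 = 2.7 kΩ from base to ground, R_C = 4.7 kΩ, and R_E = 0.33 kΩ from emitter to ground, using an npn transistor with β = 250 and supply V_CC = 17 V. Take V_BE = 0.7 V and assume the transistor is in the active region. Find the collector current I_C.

I_C ≈ 1.7 mA

Thevenize the base divider: V_Th = V_CC·R_2/(R_1+R_2) = 17×2.7/35.7 = 1.29 V, R_Th = R_1‖R_2 = 2.5 kΩ.
Base-emitter loop: V_Th = I_B·R_Th + V_BE + (β+1)I_B·R_E, so I_B = (1.29 − 0.7) / (2.5 + 251×0.33) = 0.00686 mA.
I_C = β·I_B = 250×0.00686 = 1.72 mA, and I_E = (β+1)I_B = 1.72 mA.
V_CE = V_CC − I_C·R_C − I_E·R_E = 17 − 1.72×4.7 − 1.72×0.33 = 8.37 V.
V_CE = 8.37 V > 0.2 V confirms active-region operation.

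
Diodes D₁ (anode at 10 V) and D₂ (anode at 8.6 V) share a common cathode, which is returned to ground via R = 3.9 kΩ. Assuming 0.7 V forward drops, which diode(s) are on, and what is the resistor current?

Only D₁ conducts; I_R ≈ 2.4 mA

Assume both conduct. Then node N would need to be at both 10−0.7 = 9.3 V and 8.6−0.7 = 7.9 V, which is impossible.
Assume only D₁ conducts: V_N = 10 − 0.7 = 9.3 V, so I_R = 9.3/3.9 = 2.38 mA.
Check D₂: its anode-to-cathode voltage is 8.6 − 9.3 = -0.7 V < 0.7 V, so it is off. The assumption is consistent.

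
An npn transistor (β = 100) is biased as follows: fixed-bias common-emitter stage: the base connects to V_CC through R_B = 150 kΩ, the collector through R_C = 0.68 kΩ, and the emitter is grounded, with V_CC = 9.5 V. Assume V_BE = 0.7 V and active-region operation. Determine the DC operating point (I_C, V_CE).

I_C ≈ 5.9 mA, V_CE ≈ 5.5 V

Base loop: V_CC = I_B·R_B + V_BE, so I_B = (9.5 − 0.7)/150 kΩ = 0.0587 mA.
In the active region I_C = β·I_B = 100 × 0.0587 = 5.87 mA.
Collector loop: V_CE = V_CC − I_C·R_C = 9.5 − 5.87×0.68 = 5.51 V.
Since V_CE = 5.51 V > V_CE(sat) ≈ 0.2 V, the transistor is in the active region as assumed.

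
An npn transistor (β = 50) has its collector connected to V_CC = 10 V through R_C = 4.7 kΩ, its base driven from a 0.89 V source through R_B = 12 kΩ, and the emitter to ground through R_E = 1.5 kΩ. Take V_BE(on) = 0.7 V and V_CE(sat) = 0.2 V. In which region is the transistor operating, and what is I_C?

active; I_C ≈ 0.11 mA

Assume active. Base-emitter loop: I_B = (V_BB − V_BE)/(R_B + (β+1)R_E) = (0.89 − 0.7)/(12 + 51×1.5) = 0.00215 mA.
I_C = β·I_B = 50×0.00215 = 0.107 mA.
V_CE = V_CC − I_C·R_C − I_E·R_E = 10 − 0.107×4.7 − 0.109×1.5 = 9.33 V > V_CE(sat), so the active-region assumption holds.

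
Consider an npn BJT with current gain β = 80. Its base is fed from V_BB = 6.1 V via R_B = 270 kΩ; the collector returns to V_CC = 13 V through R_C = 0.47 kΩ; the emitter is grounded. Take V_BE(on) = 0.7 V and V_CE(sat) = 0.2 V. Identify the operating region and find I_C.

active; I_C ≈ 1.6 mA

Assume active. Base-emitter loop: I_B = (V_BB − V_BE)/R_B = (6.1 − 0.7)/270 = 0.02 mA.
I_C = β·I_B = 80×0.02 = 1.6 mA.
V_CE = V_CC − I_C·R_C = 13 − 1.6×0.47 = 12.2 V > V_CE(sat), so the active-region assumption holds.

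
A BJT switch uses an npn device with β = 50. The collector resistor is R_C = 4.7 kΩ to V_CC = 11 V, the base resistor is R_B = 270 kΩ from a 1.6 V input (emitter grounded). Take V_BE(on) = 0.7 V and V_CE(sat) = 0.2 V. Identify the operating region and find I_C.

Assume active. Base-emitter loop: I_B = (V_BB − V_BE)/R_B = (1.6 − 0.7)/270 = 0.00333 mA.
I_C = β·I_B = 50×0.00333 = 0.167 mA.
V_CE = V_CC − I_C·R_C = 11 − 0.167×4.7 = 10.2 V > V_CE(sat), so the active-region assumption holds.

active; I_C ≈ 0.17 mA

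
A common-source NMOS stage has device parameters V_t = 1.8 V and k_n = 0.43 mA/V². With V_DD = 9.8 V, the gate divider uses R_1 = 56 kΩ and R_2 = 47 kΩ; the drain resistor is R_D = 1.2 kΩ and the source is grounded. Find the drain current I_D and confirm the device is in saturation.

I_D ≈ 1.5 mA

V_G = V_DD·R_2/(R_1+R_2) = 9.8×47/103 = 4.47 V. With the source grounded, V_GS = V_G = 4.47 V.
Assume saturation: I_D = (k_n/2)(V_GS − V_t)² = (0.43/2)×(4.47 − 1.8)² = 0.215×2.67² = 1.53 mA.
V_DS = V_DD − I_D·R_D = 9.8 − 1.53×1.2 = 7.96 V.
Saturation requires V_DS ≥ V_GS − V_t = 2.67 V; 7.96 ≥ 2.67 ✓.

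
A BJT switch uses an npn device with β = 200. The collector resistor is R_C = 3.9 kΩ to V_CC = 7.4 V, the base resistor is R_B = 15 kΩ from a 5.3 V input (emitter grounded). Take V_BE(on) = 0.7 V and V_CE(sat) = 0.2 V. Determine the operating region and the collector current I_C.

Assume active: I_B = (5.3 − 0.7)/15 = 0.307 mA, giving I_C = β·I_B = 61.3 mA.
But then V_CE = 7.4 − 61.3×3.9 = -232 V < V_CE(sat) = 0.2 V — impossible in the active region.
So the transistor is saturated. With V_CE = 0.2 V, I_C = (V_CC − 0.2)/R_C = 7.2/3.9 = 1.85 mA.
Check: β·I_B = 61.3 mA > I_C = 1.85 mA, confirming saturation.

saturation; I_C ≈ 1.8 mA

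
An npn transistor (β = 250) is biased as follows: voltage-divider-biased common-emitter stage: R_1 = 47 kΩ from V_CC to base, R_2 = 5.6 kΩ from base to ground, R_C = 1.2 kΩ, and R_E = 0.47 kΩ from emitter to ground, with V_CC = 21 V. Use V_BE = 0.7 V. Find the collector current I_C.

Thevenize the base divider: V_Th = V_CC·R_2/(R_1+R_2) = 21×5.6/52.6 = 2.24 V, R_Th = R_1‖R_2 = 5 kΩ.
Base-emitter loop: V_Th = I_B·R_Th + V_BE + (β+1)I_B·R_E, so I_B = (2.24 − 0.7) / (5 + 251×0.47) = 0.0125 mA.
I_C = β·I_B = 250×0.0125 = 3.12 mA, and I_E = (β+1)I_B = 3.13 mA.
V_CE = V_CC − I_C·R_C − I_E·R_E = 21 − 3.12×1.2 − 3.13×0.47 = 15.8 V.
V_CE = 15.8 V > 0.2 V confirms active-region operation.

I_C ≈ 3.1 mA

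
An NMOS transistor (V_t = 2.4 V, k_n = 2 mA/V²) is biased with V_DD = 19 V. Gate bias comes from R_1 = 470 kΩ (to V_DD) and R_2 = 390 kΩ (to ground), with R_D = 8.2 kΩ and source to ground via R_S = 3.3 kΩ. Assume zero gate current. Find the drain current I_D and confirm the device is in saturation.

I_D ≈ 1.5 mA

V_G = V_DD·R_2/(R_1+R_2) = 19×390/860 = 8.62 V.
Assume saturation: I_D = (k_n/2)(V_GS − V_t)² with V_GS = V_G − I_D·R_S = 8.62 − 3.3·I_D.
Substituting gives 10.9·I_D² − 42·I_D + 38.6 = 0, with roots I_D = 1.51 or 2.35 mA.
The root I_D = 2.35 mA gives V_GS = 0.868 V ≤ V_t, so take I_D = 1.51 mA.
Then V_GS = 3.63 V and V_DS = V_DD − I_D(R_D+R_S) = 19 − 1.51×11.5 = 1.62 V.
Saturation requires V_DS ≥ V_GS − V_t = 1.23 V; 1.62 ≥ 1.23 ✓.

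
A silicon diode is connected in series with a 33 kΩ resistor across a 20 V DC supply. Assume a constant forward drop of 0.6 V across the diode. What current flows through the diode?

I ≈ 0.59 mA

KVL around the loop: 20 = V_D + I·R = 0.6 + I × 33 kΩ.
So I = (20 − 0.6) / 33 kΩ = 19.4 / 33 = 0.588 mA.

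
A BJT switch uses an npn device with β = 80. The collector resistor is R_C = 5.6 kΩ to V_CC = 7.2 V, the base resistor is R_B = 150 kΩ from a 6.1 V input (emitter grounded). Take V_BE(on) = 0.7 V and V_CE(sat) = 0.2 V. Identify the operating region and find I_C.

Assume active: I_B = (6.1 − 0.7)/150 = 0.036 mA, giving I_C = β·I_B = 2.88 mA.
But then V_CE = 7.2 − 2.88×5.6 = -8.93 V < V_CE(sat) = 0.2 V — impossible in the active region.
So the transistor is saturated. With V_CE = 0.2 V, I_C = (V_CC − 0.2)/R_C = 7/5.6 = 1.25 mA.
Check: β·I_B = 2.88 mA > I_C = 1.25 mA, confirming saturation.

saturation; I_C ≈ 1.2 mA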